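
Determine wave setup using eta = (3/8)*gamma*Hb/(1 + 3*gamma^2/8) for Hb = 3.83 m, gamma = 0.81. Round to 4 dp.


eta = (3/8) * gamma * Hb / (1 + 3*gamma^2/8)
Numerator = (3/8) * 0.81 * 3.83 = 1.163363
Denominator = 1 + 3*0.81^2/8 = 1 + 0.246038 = 1.246038
eta = 1.163363 / 1.246038
eta = 0.9336 m

0.9336


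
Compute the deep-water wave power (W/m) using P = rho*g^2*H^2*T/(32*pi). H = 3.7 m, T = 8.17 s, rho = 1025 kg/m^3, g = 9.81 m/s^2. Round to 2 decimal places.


P = rho * g^2 * H^2 * T / (32 * pi)
P = 1025 * 9.81^2 * 3.7^2 * 8.17 / (32 * pi)
P = 1025 * 96.2361 * 13.6900 * 8.17 / 100.53096
P = 109745.71 W/m

109745.71


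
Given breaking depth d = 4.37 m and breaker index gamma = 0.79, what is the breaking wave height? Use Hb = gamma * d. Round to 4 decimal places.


Hb = gamma * d
Hb = 0.79 * 4.37
Hb = 3.4523 m

3.4523


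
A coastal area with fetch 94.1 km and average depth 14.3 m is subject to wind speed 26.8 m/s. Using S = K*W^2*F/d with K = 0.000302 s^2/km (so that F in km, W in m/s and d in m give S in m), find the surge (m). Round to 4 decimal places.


S = K * W^2 * F / d
W^2 = 26.8^2 = 718.24
S = 0.000302 * 718.24 * 94.1 / 14.3
Numerator = 0.000302 * 718.24 * 94.1 = 20.411088
S = 20.411088 / 14.3 = 1.4273 m

1.4273


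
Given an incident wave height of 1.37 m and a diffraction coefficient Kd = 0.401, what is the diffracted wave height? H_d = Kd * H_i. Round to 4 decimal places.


H_d = Kd * H_i
H_d = 0.401 * 1.37
H_d = 0.5494 m

0.5494


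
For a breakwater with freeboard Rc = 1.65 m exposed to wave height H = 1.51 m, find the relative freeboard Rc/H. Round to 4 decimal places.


Relative freeboard = Rc / H
= 1.65 / 1.51
= 1.0927

1.0927


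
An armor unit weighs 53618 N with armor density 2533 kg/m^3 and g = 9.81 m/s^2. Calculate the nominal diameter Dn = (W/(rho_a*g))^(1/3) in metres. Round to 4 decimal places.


V = W / (rho_a * g)
V = 53618 / (2533 * 9.81)
V = 53618 / 24848.73
V = 2.157776 m^3
Dn = V^(1/3) = 2.157776^(1/3)
Dn = 1.2922 m

1.2922


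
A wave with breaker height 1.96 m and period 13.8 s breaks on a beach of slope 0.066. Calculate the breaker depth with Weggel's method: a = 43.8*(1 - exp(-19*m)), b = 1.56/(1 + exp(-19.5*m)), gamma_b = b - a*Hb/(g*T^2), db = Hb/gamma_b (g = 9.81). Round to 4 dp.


a = 43.8 * (1 - exp(-19 * m))
exp(-19 * 0.066) = exp(-1.2540) = 0.285361
a = 43.8 * (1 - 0.285361) = 31.301185
b = 1.56 / (1 + exp(-19.5 * m))
exp(-19.5 * 0.066) = exp(-1.2870) = 0.276098
b = 1.56 / (1 + 0.276098) = 1.222477
Hb / (g * T^2) = 1.96 / (9.81 * 13.8^2) = 1.96 / 1868.2164 = 0.00104913
gamma_b = b - a * Hb/(g*T^2) = 1.222477 - 31.301185 * 0.00104913 = 1.189638
db = Hb / gamma_b = 1.96 / 1.189638
db = 1.6476 m

1.6476


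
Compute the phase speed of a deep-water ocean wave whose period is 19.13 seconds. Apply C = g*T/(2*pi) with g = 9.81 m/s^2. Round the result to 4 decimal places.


We use the deep-water celerity formula:
C = g * T / (2 * pi)
C = 9.81 * 19.13 / (2 * 3.14159...)
C = 187.665300 / 6.283185
C = 29.8679 m/s

29.8679


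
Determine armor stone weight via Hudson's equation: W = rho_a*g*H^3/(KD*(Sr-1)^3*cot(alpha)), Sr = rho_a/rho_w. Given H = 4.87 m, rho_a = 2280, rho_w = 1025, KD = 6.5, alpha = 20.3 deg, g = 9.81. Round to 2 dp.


Sr = rho_a / rho_w = 2280 / 1025 = 2.224390
(Sr - 1) = 1.224390
(Sr - 1)^3 = 1.835522
cot(20.3) = 1 / tan(20.3) = 1 / 0.369911 = 2.703351
Numerator = 2280 * 9.81 * 4.87^3 = 2583394.5439
Denominator = 6.5 * 1.835522 * 2.703351 = 32.253394
W = 2583394.5439 / 32.253394
W = 80096.83 N

80096.83


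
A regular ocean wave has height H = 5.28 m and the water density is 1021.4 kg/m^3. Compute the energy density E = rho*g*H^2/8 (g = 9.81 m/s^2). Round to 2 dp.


E = (1/8) * rho * g * H^2
E = (1/8) * 1021.4 * 9.81 * 5.28^2
E = 0.125 * 1021.4 * 9.81 * 27.8784
E = 34917.47 J/m^2

34917.47


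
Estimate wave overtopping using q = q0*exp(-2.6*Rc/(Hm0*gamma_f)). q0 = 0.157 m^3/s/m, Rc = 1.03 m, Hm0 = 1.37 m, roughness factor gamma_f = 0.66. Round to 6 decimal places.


q = q0 * exp(-2.6 * Rc / (Hm0 * gamma_f))
Exponent = -2.6 * 1.03 / (1.37 * 0.66)
= -2.6 * 1.03 / 0.9042
= -2.961734
exp(-2.961734) = 0.051729
q = 0.157 * 0.051729
q = 0.008121 m^3/s/m

0.008121


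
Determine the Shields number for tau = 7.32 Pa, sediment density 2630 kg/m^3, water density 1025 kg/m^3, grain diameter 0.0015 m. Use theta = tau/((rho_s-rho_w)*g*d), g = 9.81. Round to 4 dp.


theta = tau / ((rho_s - rho_w) * g * d)
rho_s - rho_w = 2630 - 1025 = 1605
Denominator = 1605 * 9.81 * 0.0015 = 23.617575
theta = 7.32 / 23.617575
theta = 0.3099

0.3099


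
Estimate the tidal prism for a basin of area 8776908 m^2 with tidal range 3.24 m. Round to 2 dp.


Tidal prism = Area * Tidal range
P = 8776908 * 3.24
P = 28437181.92 m^3

28437181.92


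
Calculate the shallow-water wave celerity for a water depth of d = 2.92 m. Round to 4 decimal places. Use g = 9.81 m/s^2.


Using the shallow-water approximation:
C = sqrt(g * d) = sqrt(9.81 * 2.92)
C = sqrt(28.6452)
C = 5.3521 m/s

5.3521


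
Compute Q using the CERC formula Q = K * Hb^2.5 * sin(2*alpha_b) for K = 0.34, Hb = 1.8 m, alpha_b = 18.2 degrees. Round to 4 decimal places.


Q = K * Hb^2.5 * sin(2 * alpha_b)
Hb^2.5 = 1.8^2.5 = 4.346916
sin(2 * 18.2) = sin(36.4) = 0.593419
Q = 0.34 * 4.346916 * 0.593419
Q = 0.8770 m^3/s

0.8770


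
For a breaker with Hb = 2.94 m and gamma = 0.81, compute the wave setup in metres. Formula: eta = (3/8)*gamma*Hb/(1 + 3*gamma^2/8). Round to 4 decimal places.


eta = (3/8) * gamma * Hb / (1 + 3*gamma^2/8)
Numerator = (3/8) * 0.81 * 2.94 = 0.893025
Denominator = 1 + 3*0.81^2/8 = 1 + 0.246038 = 1.246038
eta = 0.893025 / 1.246038
eta = 0.7167 m

0.7167


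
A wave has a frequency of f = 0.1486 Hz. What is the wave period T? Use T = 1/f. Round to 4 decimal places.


T = 1 / f
T = 1 / 0.1486
T = 6.7295 s

6.7295


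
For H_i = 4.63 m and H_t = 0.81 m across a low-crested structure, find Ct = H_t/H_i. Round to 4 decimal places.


Ct = H_t / H_i
Ct = 0.81 / 4.63
Ct = 0.1749

0.1749


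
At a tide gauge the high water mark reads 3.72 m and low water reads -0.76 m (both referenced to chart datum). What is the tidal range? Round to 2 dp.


Tidal range = High water - Low water
Tidal range = 3.72 - (-0.76)
Tidal range = 4.48 m

4.48


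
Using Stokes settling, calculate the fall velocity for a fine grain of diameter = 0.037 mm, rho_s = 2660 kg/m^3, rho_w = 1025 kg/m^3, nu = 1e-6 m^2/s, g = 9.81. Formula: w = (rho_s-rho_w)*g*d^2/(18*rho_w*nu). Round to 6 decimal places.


w = (rho_s - rho_w) * g * d^2 / (18 * rho_w * nu)
d = 0.037 mm = 0.000037 m
rho_s - rho_w = 2660 - 1025 = 1635
Numerator = 1635 * 9.81 * (0.000037)^2 = 0.000021957870
Denominator = 18 * 1025 * 1e-6 = 0.018450
w = 0.001190 m/s

0.001190


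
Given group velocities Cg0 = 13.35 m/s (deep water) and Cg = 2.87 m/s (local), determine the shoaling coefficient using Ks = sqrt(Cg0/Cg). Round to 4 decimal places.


Ks = sqrt(Cg0 / Cg)
Ks = sqrt(13.35 / 2.87)
Ks = sqrt(4.6516)
Ks = 2.1567

2.1567


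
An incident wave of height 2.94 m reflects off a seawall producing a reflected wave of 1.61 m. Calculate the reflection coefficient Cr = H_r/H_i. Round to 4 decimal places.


Cr = H_r / H_i
Cr = 1.61 / 2.94
Cr = 0.5476

0.5476


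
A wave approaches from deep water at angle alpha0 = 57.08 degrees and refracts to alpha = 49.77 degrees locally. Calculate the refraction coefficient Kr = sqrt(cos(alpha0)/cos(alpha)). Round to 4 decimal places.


Kr = sqrt(cos(alpha0) / cos(alpha))
cos(57.08) = 0.543467
cos(49.77) = 0.645858
Kr = sqrt(0.543467 / 0.645858)
Kr = sqrt(0.841467)
Kr = 0.9173

0.9173


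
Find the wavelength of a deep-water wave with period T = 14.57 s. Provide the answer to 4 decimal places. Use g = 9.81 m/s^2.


L0 = g * T^2 / (2 * pi)
L0 = 9.81 * 14.57^2 / (2 * pi)
L0 = 9.81 * 212.2849 / 6.28319
L0 = 2082.5149 / 6.28319
L0 = 331.4425 m

331.4425


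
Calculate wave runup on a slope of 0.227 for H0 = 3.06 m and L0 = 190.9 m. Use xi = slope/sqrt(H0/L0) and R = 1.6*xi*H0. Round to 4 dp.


xi = slope / sqrt(H0/L0)
H0/L0 = 3.06/190.9 = 0.016029
sqrt(0.016029) = 0.126607
xi = 0.227 / 0.126607 = 1.792950
R = 1.6 * xi * H0 = 1.6 * 1.792950 * 3.06
R = 8.7783 m

8.7783


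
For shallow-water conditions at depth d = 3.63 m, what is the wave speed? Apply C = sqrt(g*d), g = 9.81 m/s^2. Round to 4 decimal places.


Using the shallow-water approximation:
C = sqrt(g * d) = sqrt(9.81 * 3.63)
C = sqrt(35.6103)
C = 5.9674 m/s

5.9674


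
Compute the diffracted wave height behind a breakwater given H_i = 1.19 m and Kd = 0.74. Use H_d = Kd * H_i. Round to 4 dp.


H_d = Kd * H_i
H_d = 0.74 * 1.19
H_d = 0.8806 m

0.8806


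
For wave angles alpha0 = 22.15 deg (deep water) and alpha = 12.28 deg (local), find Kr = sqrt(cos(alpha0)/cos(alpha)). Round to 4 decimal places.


Kr = sqrt(cos(alpha0) / cos(alpha))
cos(22.15) = 0.926200
cos(12.28) = 0.977120
Kr = sqrt(0.926200 / 0.977120)
Kr = sqrt(0.947888)
Kr = 0.9736

0.9736


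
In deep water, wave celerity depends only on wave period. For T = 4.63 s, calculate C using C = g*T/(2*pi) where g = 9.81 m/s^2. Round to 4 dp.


We use the deep-water celerity formula:
C = g * T / (2 * pi)
C = 9.81 * 4.63 / (2 * 3.14159...)
C = 45.420300 / 6.283185
C = 7.2289 m/s

7.2289


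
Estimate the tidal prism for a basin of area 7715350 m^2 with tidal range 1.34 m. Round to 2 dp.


Tidal prism = Area * Tidal range
P = 7715350 * 1.34
P = 10338569.00 m^3

10338569.00


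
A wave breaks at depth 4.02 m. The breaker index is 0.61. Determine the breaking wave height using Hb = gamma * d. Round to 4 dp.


Hb = gamma * d
Hb = 0.61 * 4.02
Hb = 2.4522 m

2.4522


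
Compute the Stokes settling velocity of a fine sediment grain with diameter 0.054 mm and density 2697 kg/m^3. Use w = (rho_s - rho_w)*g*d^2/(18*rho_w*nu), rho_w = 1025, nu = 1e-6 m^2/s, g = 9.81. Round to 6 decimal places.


w = (rho_s - rho_w) * g * d^2 / (18 * rho_w * nu)
d = 0.054 mm = 0.000054 m
rho_s - rho_w = 2697 - 1025 = 1672
Numerator = 1672 * 9.81 * (0.000054)^2 = 0.000047829165
Denominator = 18 * 1025 * 1e-6 = 0.018450
w = 0.002592 m/s

0.002592


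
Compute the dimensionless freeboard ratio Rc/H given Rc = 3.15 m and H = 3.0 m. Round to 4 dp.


Relative freeboard = Rc / H
= 3.15 / 3.0
= 1.0500

1.0500


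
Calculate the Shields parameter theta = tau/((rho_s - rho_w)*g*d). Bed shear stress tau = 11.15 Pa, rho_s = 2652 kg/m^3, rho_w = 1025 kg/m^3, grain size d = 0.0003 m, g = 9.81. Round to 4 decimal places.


theta = tau / ((rho_s - rho_w) * g * d)
rho_s - rho_w = 2652 - 1025 = 1627
Denominator = 1627 * 9.81 * 0.0003 = 4.788261
theta = 11.15 / 4.788261
theta = 2.3286

2.3286


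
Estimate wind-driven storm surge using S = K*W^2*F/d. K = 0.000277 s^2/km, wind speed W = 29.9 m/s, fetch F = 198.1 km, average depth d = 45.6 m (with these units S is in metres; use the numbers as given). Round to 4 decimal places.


S = K * W^2 * F / d
W^2 = 29.9^2 = 894.01
S = 0.000277 * 894.01 * 198.1 / 45.6
Numerator = 0.000277 * 894.01 * 198.1 = 49.057637
S = 49.057637 / 45.6 = 1.0758 m

1.0758


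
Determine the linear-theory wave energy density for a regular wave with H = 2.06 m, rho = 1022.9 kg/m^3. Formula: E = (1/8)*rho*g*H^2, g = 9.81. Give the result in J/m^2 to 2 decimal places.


E = (1/8) * rho * g * H^2
E = (1/8) * 1022.9 * 9.81 * 2.06^2
E = 0.125 * 1022.9 * 9.81 * 4.2436
E = 5322.88 J/m^2

5322.88


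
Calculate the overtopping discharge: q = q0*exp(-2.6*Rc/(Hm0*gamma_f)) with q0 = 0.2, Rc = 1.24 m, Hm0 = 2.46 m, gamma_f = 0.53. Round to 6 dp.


q = q0 * exp(-2.6 * Rc / (Hm0 * gamma_f))
Exponent = -2.6 * 1.24 / (2.46 * 0.53)
= -2.6 * 1.24 / 1.3038
= -2.472772
exp(-2.472772) = 0.084351
q = 0.2 * 0.084351
q = 0.016870 m^3/s/m

0.016870


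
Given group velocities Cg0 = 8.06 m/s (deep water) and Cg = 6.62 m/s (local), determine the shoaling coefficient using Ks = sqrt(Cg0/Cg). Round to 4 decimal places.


Ks = sqrt(Cg0 / Cg)
Ks = sqrt(8.06 / 6.62)
Ks = sqrt(1.2175)
Ks = 1.1034

1.1034


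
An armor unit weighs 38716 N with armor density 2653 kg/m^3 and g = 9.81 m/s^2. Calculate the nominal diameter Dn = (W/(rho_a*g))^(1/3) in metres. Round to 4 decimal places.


V = W / (rho_a * g)
V = 38716 / (2653 * 9.81)
V = 38716 / 26025.93
V = 1.487593 m^3
Dn = V^(1/3) = 1.487593^(1/3)
Dn = 1.1415 m

1.1415


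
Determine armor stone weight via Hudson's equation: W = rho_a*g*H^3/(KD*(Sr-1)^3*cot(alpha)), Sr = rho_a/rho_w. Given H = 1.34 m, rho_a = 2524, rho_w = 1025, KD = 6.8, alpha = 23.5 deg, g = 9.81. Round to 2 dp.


Sr = rho_a / rho_w = 2524 / 1025 = 2.462439
(Sr - 1) = 1.462439
(Sr - 1)^3 = 3.127759
cot(23.5) = 1 / tan(23.5) = 1 / 0.434812 = 2.299843
Numerator = 2524 * 9.81 * 1.34^3 = 59576.1937
Denominator = 6.8 * 3.127759 * 2.299843 = 48.914804
W = 59576.1937 / 48.914804
W = 1217.96 N

1217.96


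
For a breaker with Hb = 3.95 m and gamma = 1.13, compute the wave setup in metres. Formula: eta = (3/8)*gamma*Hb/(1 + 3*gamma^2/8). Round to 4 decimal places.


eta = (3/8) * gamma * Hb / (1 + 3*gamma^2/8)
Numerator = (3/8) * 1.13 * 3.95 = 1.673812
Denominator = 1 + 3*1.13^2/8 = 1 + 0.478838 = 1.478838
eta = 1.673812 / 1.478838
eta = 1.1318 m

1.1318


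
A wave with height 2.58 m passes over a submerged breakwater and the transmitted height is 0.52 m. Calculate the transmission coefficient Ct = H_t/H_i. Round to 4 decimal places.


Ct = H_t / H_i
Ct = 0.52 / 2.58
Ct = 0.2016

0.2016


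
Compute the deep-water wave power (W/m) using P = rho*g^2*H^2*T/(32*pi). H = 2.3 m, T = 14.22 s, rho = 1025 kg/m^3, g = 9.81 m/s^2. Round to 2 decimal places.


P = rho * g^2 * H^2 * T / (32 * pi)
P = 1025 * 9.81^2 * 2.3^2 * 14.22 / (32 * pi)
P = 1025 * 96.2361 * 5.2900 * 14.22 / 100.53096
P = 73810.36 W/m

73810.36


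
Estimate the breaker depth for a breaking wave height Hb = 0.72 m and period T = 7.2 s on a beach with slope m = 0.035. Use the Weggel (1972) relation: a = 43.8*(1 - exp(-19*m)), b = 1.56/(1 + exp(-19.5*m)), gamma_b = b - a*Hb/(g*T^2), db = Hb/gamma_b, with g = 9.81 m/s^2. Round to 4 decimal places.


a = 43.8 * (1 - exp(-19 * m))
exp(-19 * 0.035) = exp(-0.6650) = 0.514274
a = 43.8 * (1 - 0.514274) = 21.274819
b = 1.56 / (1 + exp(-19.5 * m))
exp(-19.5 * 0.035) = exp(-0.6825) = 0.505352
b = 1.56 / (1 + 0.505352) = 1.036302
Hb / (g * T^2) = 0.72 / (9.81 * 7.2^2) = 0.72 / 508.5504 = 0.00141579
gamma_b = b - a * Hb/(g*T^2) = 1.036302 - 21.274819 * 0.00141579 = 1.006182
db = Hb / gamma_b = 0.72 / 1.006182
db = 0.7156 m

0.7156


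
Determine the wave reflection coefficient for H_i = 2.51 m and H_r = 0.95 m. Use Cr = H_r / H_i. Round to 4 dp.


Cr = H_r / H_i
Cr = 0.95 / 2.51
Cr = 0.3785

0.3785


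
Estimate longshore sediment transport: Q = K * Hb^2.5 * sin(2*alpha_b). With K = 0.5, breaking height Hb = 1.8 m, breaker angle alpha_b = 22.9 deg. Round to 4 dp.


Q = K * Hb^2.5 * sin(2 * alpha_b)
Hb^2.5 = 1.8^2.5 = 4.346916
sin(2 * 22.9) = sin(45.8) = 0.716911
Q = 0.5 * 4.346916 * 0.716911
Q = 1.5582 m^3/s

1.5582


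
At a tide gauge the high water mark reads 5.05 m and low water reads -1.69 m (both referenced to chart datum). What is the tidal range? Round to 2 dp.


Tidal range = High water - Low water
Tidal range = 5.05 - (-1.69)
Tidal range = 6.74 m

6.74


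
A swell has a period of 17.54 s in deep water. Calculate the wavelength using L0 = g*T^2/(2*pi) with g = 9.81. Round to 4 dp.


L0 = g * T^2 / (2 * pi)
L0 = 9.81 * 17.54^2 / (2 * pi)
L0 = 9.81 * 307.6516 / 6.28319
L0 = 3018.0622 / 6.28319
L0 = 480.3395 m

480.3395


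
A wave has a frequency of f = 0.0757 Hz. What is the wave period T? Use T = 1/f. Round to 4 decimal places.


T = 1 / f
T = 1 / 0.0757
T = 13.2100 s

13.2100


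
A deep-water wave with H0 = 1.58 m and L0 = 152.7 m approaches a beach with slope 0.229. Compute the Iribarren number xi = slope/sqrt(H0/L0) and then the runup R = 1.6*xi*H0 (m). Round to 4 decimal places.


xi = slope / sqrt(H0/L0)
H0/L0 = 1.58/152.7 = 0.010347
sqrt(0.010347) = 0.101721
xi = 0.229 / 0.101721 = 2.251264
R = 1.6 * xi * H0 = 1.6 * 2.251264 * 1.58
R = 5.6912 m

5.6912


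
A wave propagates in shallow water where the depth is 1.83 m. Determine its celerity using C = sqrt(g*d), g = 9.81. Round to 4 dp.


Using the shallow-water approximation:
C = sqrt(g * d) = sqrt(9.81 * 1.83)
C = sqrt(17.9523)
C = 4.2370 m/s

4.2370


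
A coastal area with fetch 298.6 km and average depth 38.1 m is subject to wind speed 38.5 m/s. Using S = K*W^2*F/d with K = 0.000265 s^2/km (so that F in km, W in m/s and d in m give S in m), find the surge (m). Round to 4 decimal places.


S = K * W^2 * F / d
W^2 = 38.5^2 = 1482.25
S = 0.000265 * 1482.25 * 298.6 / 38.1
Numerator = 0.000265 * 1482.25 * 298.6 = 117.288960
S = 117.288960 / 38.1 = 3.0785 m

3.0785


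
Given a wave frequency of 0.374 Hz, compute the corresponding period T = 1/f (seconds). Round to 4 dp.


T = 1 / f
T = 1 / 0.374
T = 2.6738 s

2.6738


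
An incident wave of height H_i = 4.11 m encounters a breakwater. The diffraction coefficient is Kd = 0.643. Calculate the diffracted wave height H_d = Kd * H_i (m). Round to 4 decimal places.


H_d = Kd * H_i
H_d = 0.643 * 4.11
H_d = 2.6427 m

2.6427


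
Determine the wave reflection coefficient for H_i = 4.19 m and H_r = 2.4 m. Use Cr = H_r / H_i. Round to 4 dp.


Cr = H_r / H_i
Cr = 2.4 / 4.19
Cr = 0.5728

0.5728


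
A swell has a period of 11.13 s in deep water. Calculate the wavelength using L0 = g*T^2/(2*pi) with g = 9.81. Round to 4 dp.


L0 = g * T^2 / (2 * pi)
L0 = 9.81 * 11.13^2 / (2 * pi)
L0 = 9.81 * 123.8769 / 6.28319
L0 = 1215.2324 / 6.28319
L0 = 193.4102 m

193.4102


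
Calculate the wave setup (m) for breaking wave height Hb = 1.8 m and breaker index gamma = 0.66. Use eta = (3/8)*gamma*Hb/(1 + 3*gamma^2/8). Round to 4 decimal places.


eta = (3/8) * gamma * Hb / (1 + 3*gamma^2/8)
Numerator = (3/8) * 0.66 * 1.8 = 0.445500
Denominator = 1 + 3*0.66^2/8 = 1 + 0.163350 = 1.163350
eta = 0.445500 / 1.163350
eta = 0.3829 m

0.3829


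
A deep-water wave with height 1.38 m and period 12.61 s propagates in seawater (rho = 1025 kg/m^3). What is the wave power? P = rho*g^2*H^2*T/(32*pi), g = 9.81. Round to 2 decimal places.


P = rho * g^2 * H^2 * T / (32 * pi)
P = 1025 * 9.81^2 * 1.38^2 * 12.61 / (32 * pi)
P = 1025 * 96.2361 * 1.9044 * 12.61 / 100.53096
P = 23563.26 W/m

23563.26


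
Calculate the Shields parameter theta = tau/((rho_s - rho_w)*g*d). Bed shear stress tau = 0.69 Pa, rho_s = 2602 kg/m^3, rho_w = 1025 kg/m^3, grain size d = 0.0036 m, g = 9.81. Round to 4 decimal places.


theta = tau / ((rho_s - rho_w) * g * d)
rho_s - rho_w = 2602 - 1025 = 1577
Denominator = 1577 * 9.81 * 0.0036 = 55.693332
theta = 0.69 / 55.693332
theta = 0.0124

0.0124


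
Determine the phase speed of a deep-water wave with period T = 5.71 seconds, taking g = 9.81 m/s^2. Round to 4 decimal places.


We use the deep-water celerity formula:
C = g * T / (2 * pi)
C = 9.81 * 5.71 / (2 * 3.14159...)
C = 56.015100 / 6.283185
C = 8.9151 m/s

8.9151


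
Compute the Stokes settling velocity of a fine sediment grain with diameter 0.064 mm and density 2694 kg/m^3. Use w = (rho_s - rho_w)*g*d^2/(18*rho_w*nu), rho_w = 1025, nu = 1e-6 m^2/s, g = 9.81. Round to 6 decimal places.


w = (rho_s - rho_w) * g * d^2 / (18 * rho_w * nu)
d = 0.064 mm = 0.000064 m
rho_s - rho_w = 2694 - 1025 = 1669
Numerator = 1669 * 9.81 * (0.000064)^2 = 0.000067063357
Denominator = 18 * 1025 * 1e-6 = 0.018450
w = 0.003635 m/s

0.003635


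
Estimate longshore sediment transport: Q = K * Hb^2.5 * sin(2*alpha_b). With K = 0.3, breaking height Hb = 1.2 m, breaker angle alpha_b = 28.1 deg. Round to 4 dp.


Q = K * Hb^2.5 * sin(2 * alpha_b)
Hb^2.5 = 1.2^2.5 = 1.577441
sin(2 * 28.1) = sin(56.2) = 0.830984
Q = 0.3 * 1.577441 * 0.830984
Q = 0.3932 m^3/s

0.3932


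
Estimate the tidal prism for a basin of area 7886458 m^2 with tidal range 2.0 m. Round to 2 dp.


Tidal prism = Area * Tidal range
P = 7886458 * 2.0
P = 15772916.00 m^3

15772916.00


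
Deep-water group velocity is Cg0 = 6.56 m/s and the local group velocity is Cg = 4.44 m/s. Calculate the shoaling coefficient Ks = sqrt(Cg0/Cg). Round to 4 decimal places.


Ks = sqrt(Cg0 / Cg)
Ks = sqrt(6.56 / 4.44)
Ks = sqrt(1.4775)
Ks = 1.2155

1.2155


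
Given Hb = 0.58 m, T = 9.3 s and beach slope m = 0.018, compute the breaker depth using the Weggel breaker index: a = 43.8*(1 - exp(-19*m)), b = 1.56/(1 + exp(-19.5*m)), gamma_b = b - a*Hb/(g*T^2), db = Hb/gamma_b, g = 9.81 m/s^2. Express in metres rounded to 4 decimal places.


a = 43.8 * (1 - exp(-19 * m))
exp(-19 * 0.018) = exp(-0.3420) = 0.710348
a = 43.8 * (1 - 0.710348) = 12.686749
b = 1.56 / (1 + exp(-19.5 * m))
exp(-19.5 * 0.018) = exp(-0.3510) = 0.703984
b = 1.56 / (1 + 0.703984) = 0.915502
Hb / (g * T^2) = 0.58 / (9.81 * 9.3^2) = 0.58 / 848.4669 = 0.00068359
gamma_b = b - a * Hb/(g*T^2) = 0.915502 - 12.686749 * 0.00068359 = 0.906829
db = Hb / gamma_b = 0.58 / 0.906829
db = 0.6396 m

0.6396


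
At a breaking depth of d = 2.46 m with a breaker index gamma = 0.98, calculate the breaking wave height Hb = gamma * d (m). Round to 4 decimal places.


Hb = gamma * d
Hb = 0.98 * 2.46
Hb = 2.4108 m

2.4108


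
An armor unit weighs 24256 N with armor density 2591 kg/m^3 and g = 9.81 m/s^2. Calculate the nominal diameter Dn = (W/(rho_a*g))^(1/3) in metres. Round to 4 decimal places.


V = W / (rho_a * g)
V = 24256 / (2591 * 9.81)
V = 24256 / 25417.71
V = 0.954295 m^3
Dn = V^(1/3) = 0.954295^(1/3)
Dn = 0.9845 m

0.9845


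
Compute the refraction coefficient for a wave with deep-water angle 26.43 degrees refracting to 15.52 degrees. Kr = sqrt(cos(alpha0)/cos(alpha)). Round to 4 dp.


Kr = sqrt(cos(alpha0) / cos(alpha))
cos(26.43) = 0.895479
cos(15.52) = 0.963537
Kr = sqrt(0.895479 / 0.963537)
Kr = sqrt(0.929366)
Kr = 0.9640

0.9640


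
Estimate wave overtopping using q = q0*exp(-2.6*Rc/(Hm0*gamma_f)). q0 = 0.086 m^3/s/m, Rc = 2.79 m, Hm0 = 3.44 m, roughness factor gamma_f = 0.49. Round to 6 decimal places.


q = q0 * exp(-2.6 * Rc / (Hm0 * gamma_f))
Exponent = -2.6 * 2.79 / (3.44 * 0.49)
= -2.6 * 2.79 / 1.6856
= -4.303512
exp(-4.303512) = 0.013521
q = 0.086 * 0.013521
q = 0.001163 m^3/s/m

0.001163


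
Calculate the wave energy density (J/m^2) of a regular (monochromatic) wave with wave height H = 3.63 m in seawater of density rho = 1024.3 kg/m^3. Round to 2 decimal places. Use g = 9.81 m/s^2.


E = (1/8) * rho * g * H^2
E = (1/8) * 1024.3 * 9.81 * 3.63^2
E = 0.125 * 1024.3 * 9.81 * 13.1769
E = 16550.82 J/m^2

16550.82


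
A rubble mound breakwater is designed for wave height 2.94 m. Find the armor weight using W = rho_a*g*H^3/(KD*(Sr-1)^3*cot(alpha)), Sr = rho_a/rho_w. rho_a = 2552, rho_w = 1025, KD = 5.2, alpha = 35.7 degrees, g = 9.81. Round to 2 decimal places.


Sr = rho_a / rho_w = 2552 / 1025 = 2.489756
(Sr - 1) = 1.489756
(Sr - 1)^3 = 3.306325
cot(35.7) = 1 / tan(35.7) = 1 / 0.718573 = 1.391647
Numerator = 2552 * 9.81 * 2.94^3 = 636197.0759
Denominator = 5.2 * 3.306325 * 1.391647 = 23.926437
W = 636197.0759 / 23.926437
W = 26589.71 N

26589.71


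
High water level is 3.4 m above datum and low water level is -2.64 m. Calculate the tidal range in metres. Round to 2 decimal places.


Tidal range = High water - Low water
Tidal range = 3.4 - (-2.64)
Tidal range = 6.04 m

6.04


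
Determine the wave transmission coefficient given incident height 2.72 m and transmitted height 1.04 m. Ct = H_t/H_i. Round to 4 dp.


Ct = H_t / H_i
Ct = 1.04 / 2.72
Ct = 0.3824

0.3824


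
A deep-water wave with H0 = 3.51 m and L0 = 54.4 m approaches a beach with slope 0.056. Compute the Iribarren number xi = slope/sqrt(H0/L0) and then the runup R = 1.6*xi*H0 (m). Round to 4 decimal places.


xi = slope / sqrt(H0/L0)
H0/L0 = 3.51/54.4 = 0.064522
sqrt(0.064522) = 0.254012
xi = 0.056 / 0.254012 = 0.220462
R = 1.6 * xi * H0 = 1.6 * 0.220462 * 3.51
R = 1.2381 m

1.2381


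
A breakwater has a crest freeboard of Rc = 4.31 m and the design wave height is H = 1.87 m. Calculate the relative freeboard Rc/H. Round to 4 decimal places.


Relative freeboard = Rc / H
= 4.31 / 1.87
= 2.3048

2.3048


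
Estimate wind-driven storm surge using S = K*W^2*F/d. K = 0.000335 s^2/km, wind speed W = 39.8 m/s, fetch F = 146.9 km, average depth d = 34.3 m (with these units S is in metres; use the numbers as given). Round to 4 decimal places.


S = K * W^2 * F / d
W^2 = 39.8^2 = 1584.04
S = 0.000335 * 1584.04 * 146.9 / 34.3
Numerator = 0.000335 * 1584.04 * 146.9 = 77.952984
S = 77.952984 / 34.3 = 2.2727 m

2.2727


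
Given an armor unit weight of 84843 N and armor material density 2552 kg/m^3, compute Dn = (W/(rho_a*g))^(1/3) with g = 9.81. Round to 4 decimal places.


V = W / (rho_a * g)
V = 84843 / (2552 * 9.81)
V = 84843 / 25035.12
V = 3.388959 m^3
Dn = V^(1/3) = 3.388959^(1/3)
Dn = 1.5021 m

1.5021


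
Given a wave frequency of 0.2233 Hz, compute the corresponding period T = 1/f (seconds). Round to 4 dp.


T = 1 / f
T = 1 / 0.2233
T = 4.4783 s

4.4783


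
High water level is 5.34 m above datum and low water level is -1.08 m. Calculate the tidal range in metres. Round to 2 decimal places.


Tidal range = High water - Low water
Tidal range = 5.34 - (-1.08)
Tidal range = 6.42 m

6.42


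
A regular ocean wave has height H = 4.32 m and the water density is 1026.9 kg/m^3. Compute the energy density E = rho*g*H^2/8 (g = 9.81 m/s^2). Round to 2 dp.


E = (1/8) * rho * g * H^2
E = (1/8) * 1026.9 * 9.81 * 4.32^2
E = 0.125 * 1026.9 * 9.81 * 18.6624
E = 23500.37 J/m^2

23500.37


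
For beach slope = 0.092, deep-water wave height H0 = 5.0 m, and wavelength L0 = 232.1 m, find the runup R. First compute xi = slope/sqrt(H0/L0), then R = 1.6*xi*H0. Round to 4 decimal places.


xi = slope / sqrt(H0/L0)
H0/L0 = 5.0/232.1 = 0.021542
sqrt(0.021542) = 0.146773
xi = 0.092 / 0.146773 = 0.626816
R = 1.6 * xi * H0 = 1.6 * 0.626816 * 5.0
R = 5.0145 m

5.0145


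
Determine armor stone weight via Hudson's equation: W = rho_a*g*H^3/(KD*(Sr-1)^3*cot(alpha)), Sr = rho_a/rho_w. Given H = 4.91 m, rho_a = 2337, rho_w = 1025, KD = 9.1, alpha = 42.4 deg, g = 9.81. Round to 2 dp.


Sr = rho_a / rho_w = 2337 / 1025 = 2.280000
(Sr - 1) = 1.280000
(Sr - 1)^3 = 2.097152
cot(42.4) = 1 / tan(42.4) = 1 / 0.913125 = 1.095140
Numerator = 2337 * 9.81 * 4.91^3 = 2713764.7448
Denominator = 9.1 * 2.097152 * 1.095140 = 20.899738
W = 2713764.7448 / 20.899738
W = 129846.83 N

129846.83


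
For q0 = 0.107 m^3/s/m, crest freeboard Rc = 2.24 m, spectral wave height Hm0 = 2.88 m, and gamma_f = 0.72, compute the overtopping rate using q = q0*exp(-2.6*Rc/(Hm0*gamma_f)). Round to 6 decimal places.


q = q0 * exp(-2.6 * Rc / (Hm0 * gamma_f))
Exponent = -2.6 * 2.24 / (2.88 * 0.72)
= -2.6 * 2.24 / 2.0736
= -2.808642
exp(-2.808642) = 0.060287
q = 0.107 * 0.060287
q = 0.006451 m^3/s/m

0.006451


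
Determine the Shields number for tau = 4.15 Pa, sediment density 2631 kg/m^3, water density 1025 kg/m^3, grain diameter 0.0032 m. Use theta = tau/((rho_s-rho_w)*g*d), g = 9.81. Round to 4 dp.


theta = tau / ((rho_s - rho_w) * g * d)
rho_s - rho_w = 2631 - 1025 = 1606
Denominator = 1606 * 9.81 * 0.0032 = 50.415552
theta = 4.15 / 50.415552
theta = 0.0823

0.0823


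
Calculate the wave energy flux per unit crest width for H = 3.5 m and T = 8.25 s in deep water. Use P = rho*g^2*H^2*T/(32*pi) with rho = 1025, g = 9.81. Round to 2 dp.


P = rho * g^2 * H^2 * T / (32 * pi)
P = 1025 * 9.81^2 * 3.5^2 * 8.25 / (32 * pi)
P = 1025 * 96.2361 * 12.2500 * 8.25 / 100.53096
P = 99163.55 W/m

99163.55


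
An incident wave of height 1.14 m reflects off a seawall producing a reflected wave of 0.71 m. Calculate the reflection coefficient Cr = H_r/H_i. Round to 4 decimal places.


Cr = H_r / H_i
Cr = 0.71 / 1.14
Cr = 0.6228

0.6228


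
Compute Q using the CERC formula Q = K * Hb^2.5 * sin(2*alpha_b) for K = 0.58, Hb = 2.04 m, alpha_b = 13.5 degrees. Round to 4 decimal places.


Q = K * Hb^2.5 * sin(2 * alpha_b)
Hb^2.5 = 2.04^2.5 = 5.943954
sin(2 * 13.5) = sin(27.0) = 0.453990
Q = 0.58 * 5.943954 * 0.453990
Q = 1.5651 m^3/s

1.5651


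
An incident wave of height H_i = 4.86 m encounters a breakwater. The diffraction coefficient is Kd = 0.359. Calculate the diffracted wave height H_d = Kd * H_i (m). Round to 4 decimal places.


H_d = Kd * H_i
H_d = 0.359 * 4.86
H_d = 1.7447 m

1.7447


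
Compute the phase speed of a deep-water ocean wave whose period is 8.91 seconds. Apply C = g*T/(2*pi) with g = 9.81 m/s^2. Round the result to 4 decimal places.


We use the deep-water celerity formula:
C = g * T / (2 * pi)
C = 9.81 * 8.91 / (2 * 3.14159...)
C = 87.407100 / 6.283185
C = 13.9113 m/s

13.9113


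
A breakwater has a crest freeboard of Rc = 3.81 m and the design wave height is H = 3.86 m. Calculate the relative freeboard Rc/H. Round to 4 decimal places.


Relative freeboard = Rc / H
= 3.81 / 3.86
= 0.9870

0.9870


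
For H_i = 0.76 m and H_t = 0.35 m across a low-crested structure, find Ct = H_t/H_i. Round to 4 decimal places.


Ct = H_t / H_i
Ct = 0.35 / 0.76
Ct = 0.4605

0.4605


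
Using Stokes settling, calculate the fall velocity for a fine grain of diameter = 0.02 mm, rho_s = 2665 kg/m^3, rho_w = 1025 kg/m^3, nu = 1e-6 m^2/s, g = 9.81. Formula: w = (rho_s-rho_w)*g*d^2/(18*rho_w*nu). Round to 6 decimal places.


w = (rho_s - rho_w) * g * d^2 / (18 * rho_w * nu)
d = 0.02 mm = 0.000020 m
rho_s - rho_w = 2665 - 1025 = 1640
Numerator = 1640 * 9.81 * (0.000020)^2 = 0.000006435360
Denominator = 18 * 1025 * 1e-6 = 0.018450
w = 0.000349 m/s

0.000349


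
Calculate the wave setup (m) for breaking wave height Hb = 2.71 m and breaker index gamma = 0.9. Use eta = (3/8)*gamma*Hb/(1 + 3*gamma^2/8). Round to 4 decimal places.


eta = (3/8) * gamma * Hb / (1 + 3*gamma^2/8)
Numerator = (3/8) * 0.9 * 2.71 = 0.914625
Denominator = 1 + 3*0.9^2/8 = 1 + 0.303750 = 1.303750
eta = 0.914625 / 1.303750
eta = 0.7015 m

0.7015


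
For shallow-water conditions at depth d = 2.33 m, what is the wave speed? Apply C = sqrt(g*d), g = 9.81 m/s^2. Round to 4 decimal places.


Using the shallow-water approximation:
C = sqrt(g * d) = sqrt(9.81 * 2.33)
C = sqrt(22.8573)
C = 4.7809 m/s

4.7809


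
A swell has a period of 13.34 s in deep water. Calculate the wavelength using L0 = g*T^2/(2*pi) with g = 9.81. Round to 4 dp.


L0 = g * T^2 / (2 * pi)
L0 = 9.81 * 13.34^2 / (2 * pi)
L0 = 9.81 * 177.9556 / 6.28319
L0 = 1745.7444 / 6.28319
L0 = 277.8439 m

277.8439


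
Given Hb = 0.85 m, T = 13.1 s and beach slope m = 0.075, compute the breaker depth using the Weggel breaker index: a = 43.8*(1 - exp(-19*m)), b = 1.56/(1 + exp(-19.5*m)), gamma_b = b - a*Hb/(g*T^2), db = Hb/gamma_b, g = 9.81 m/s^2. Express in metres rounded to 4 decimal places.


a = 43.8 * (1 - exp(-19 * m))
exp(-19 * 0.075) = exp(-1.4250) = 0.240508
a = 43.8 * (1 - 0.240508) = 33.265729
b = 1.56 / (1 + exp(-19.5 * m))
exp(-19.5 * 0.075) = exp(-1.4625) = 0.231656
b = 1.56 / (1 + 0.231656) = 1.266587
Hb / (g * T^2) = 0.85 / (9.81 * 13.1^2) = 0.85 / 1683.4941 = 0.00050490
gamma_b = b - a * Hb/(g*T^2) = 1.266587 - 33.265729 * 0.00050490 = 1.249791
db = Hb / gamma_b = 0.85 / 1.249791
db = 0.6801 m

0.6801


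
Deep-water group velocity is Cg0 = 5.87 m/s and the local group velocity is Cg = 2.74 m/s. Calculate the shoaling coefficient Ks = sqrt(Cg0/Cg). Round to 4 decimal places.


Ks = sqrt(Cg0 / Cg)
Ks = sqrt(5.87 / 2.74)
Ks = sqrt(2.1423)
Ks = 1.4637

1.4637


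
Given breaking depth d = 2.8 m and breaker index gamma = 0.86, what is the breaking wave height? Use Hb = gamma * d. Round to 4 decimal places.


Hb = gamma * d
Hb = 0.86 * 2.8
Hb = 2.4080 m

2.4080


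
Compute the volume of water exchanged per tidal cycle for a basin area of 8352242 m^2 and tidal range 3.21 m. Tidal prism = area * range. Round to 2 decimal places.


Tidal prism = Area * Tidal range
P = 8352242 * 3.21
P = 26810696.82 m^3

26810696.82


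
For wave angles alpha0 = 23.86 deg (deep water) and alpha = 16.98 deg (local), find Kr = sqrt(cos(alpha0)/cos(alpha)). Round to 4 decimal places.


Kr = sqrt(cos(alpha0) / cos(alpha))
cos(23.86) = 0.914537
cos(16.98) = 0.956407
Kr = sqrt(0.914537 / 0.956407)
Kr = sqrt(0.956221)
Kr = 0.9779

0.9779


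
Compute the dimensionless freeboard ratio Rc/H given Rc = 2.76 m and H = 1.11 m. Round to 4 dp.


Relative freeboard = Rc / H
= 2.76 / 1.11
= 2.4865

2.4865


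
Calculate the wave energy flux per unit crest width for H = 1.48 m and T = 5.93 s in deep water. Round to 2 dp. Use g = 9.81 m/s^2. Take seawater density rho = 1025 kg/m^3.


P = rho * g^2 * H^2 * T / (32 * pi)
P = 1025 * 9.81^2 * 1.48^2 * 5.93 / (32 * pi)
P = 1025 * 96.2361 * 2.1904 * 5.93 / 100.53096
P = 12745.01 W/m

12745.01


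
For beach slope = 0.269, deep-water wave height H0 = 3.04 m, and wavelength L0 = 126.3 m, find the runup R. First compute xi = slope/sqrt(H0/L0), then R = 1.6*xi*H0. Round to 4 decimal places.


xi = slope / sqrt(H0/L0)
H0/L0 = 3.04/126.3 = 0.024070
sqrt(0.024070) = 0.155144
xi = 0.269 / 0.155144 = 1.733873
R = 1.6 * xi * H0 = 1.6 * 1.733873 * 3.04
R = 8.4336 m

8.4336


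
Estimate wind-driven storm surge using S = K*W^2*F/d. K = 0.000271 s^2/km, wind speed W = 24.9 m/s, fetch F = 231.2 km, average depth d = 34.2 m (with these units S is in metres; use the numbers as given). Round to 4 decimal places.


S = K * W^2 * F / d
W^2 = 24.9^2 = 620.01
S = 0.000271 * 620.01 * 231.2 / 34.2
Numerator = 0.000271 * 620.01 * 231.2 = 38.846851
S = 38.846851 / 34.2 = 1.1359 m

1.1359


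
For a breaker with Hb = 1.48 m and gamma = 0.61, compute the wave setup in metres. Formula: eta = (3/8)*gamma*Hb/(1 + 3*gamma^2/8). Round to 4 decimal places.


eta = (3/8) * gamma * Hb / (1 + 3*gamma^2/8)
Numerator = (3/8) * 0.61 * 1.48 = 0.338550
Denominator = 1 + 3*0.61^2/8 = 1 + 0.139538 = 1.139538
eta = 0.338550 / 1.139538
eta = 0.2971 m

0.2971


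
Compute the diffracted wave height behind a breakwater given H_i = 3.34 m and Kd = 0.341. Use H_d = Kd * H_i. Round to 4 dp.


H_d = Kd * H_i
H_d = 0.341 * 3.34
H_d = 1.1389 m

1.1389


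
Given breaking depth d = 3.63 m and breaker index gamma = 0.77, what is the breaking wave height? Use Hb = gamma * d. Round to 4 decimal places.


Hb = gamma * d
Hb = 0.77 * 3.63
Hb = 2.7951 m

2.7951


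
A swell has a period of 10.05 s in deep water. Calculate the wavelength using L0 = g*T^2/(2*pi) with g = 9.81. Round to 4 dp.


L0 = g * T^2 / (2 * pi)
L0 = 9.81 * 10.05^2 / (2 * pi)
L0 = 9.81 * 101.0025 / 6.28319
L0 = 990.8345 / 6.28319
L0 = 157.6962 m

157.6962


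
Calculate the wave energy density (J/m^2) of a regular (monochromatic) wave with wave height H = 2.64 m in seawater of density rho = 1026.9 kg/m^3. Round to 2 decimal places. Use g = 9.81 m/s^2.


E = (1/8) * rho * g * H^2
E = (1/8) * 1026.9 * 9.81 * 2.64^2
E = 0.125 * 1026.9 * 9.81 * 6.9696
E = 8776.37 J/m^2

8776.37


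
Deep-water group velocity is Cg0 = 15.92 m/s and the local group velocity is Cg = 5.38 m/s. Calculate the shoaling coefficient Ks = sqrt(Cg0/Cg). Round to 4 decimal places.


Ks = sqrt(Cg0 / Cg)
Ks = sqrt(15.92 / 5.38)
Ks = sqrt(2.9591)
Ks = 1.7202

1.7202


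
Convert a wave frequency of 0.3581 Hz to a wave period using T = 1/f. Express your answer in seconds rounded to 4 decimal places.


T = 1 / f
T = 1 / 0.3581
T = 2.7925 s

2.7925


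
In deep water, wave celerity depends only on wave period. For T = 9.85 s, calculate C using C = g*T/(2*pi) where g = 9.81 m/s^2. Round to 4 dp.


We use the deep-water celerity formula:
C = g * T / (2 * pi)
C = 9.81 * 9.85 / (2 * 3.14159...)
C = 96.628500 / 6.283185
C = 15.3789 m/s

15.3789


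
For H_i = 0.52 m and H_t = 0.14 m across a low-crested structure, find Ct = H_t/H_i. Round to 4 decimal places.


Ct = H_t / H_i
Ct = 0.14 / 0.52
Ct = 0.2692

0.2692


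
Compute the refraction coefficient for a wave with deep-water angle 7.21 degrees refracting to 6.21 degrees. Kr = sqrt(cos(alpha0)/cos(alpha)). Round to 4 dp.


Kr = sqrt(cos(alpha0) / cos(alpha))
cos(7.21) = 0.992093
cos(6.21) = 0.994132
Kr = sqrt(0.992093 / 0.994132)
Kr = sqrt(0.997949)
Kr = 0.9990

0.9990


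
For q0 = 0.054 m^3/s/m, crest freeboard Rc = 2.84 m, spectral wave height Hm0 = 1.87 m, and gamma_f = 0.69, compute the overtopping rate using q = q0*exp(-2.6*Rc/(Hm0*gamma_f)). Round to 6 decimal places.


q = q0 * exp(-2.6 * Rc / (Hm0 * gamma_f))
Exponent = -2.6 * 2.84 / (1.87 * 0.69)
= -2.6 * 2.84 / 1.2903
= -5.722700
exp(-5.722700) = 0.003271
q = 0.054 * 0.003271
q = 0.000177 m^3/s/m

0.000177


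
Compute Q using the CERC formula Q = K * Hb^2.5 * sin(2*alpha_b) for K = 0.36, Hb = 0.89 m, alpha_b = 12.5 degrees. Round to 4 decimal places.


Q = K * Hb^2.5 * sin(2 * alpha_b)
Hb^2.5 = 0.89^2.5 = 0.747266
sin(2 * 12.5) = sin(25.0) = 0.422618
Q = 0.36 * 0.747266 * 0.422618
Q = 0.1137 m^3/s

0.1137


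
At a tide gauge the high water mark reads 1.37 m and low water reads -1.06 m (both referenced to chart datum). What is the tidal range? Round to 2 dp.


Tidal range = High water - Low water
Tidal range = 1.37 - (-1.06)
Tidal range = 2.43 m

2.43


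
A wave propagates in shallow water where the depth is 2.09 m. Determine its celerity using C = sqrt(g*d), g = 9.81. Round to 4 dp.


Using the shallow-water approximation:
C = sqrt(g * d) = sqrt(9.81 * 2.09)
C = sqrt(20.5029)
C = 4.5280 m/s

4.5280


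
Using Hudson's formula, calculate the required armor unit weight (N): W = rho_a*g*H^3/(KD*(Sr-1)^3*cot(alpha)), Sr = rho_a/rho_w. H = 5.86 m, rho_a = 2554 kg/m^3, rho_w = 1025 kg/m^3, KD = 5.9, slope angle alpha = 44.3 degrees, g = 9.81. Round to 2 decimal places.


Sr = rho_a / rho_w = 2554 / 1025 = 2.491707
(Sr - 1) = 1.491707
(Sr - 1)^3 = 3.319333
cot(44.3) = 1 / tan(44.3) = 1 / 0.975859 = 1.024738
Numerator = 2554 * 9.81 * 5.86^3 = 5041766.7333
Denominator = 5.9 * 3.319333 * 1.024738 = 20.068538
W = 5041766.7333 / 20.068538
W = 251227.40 N

251227.40


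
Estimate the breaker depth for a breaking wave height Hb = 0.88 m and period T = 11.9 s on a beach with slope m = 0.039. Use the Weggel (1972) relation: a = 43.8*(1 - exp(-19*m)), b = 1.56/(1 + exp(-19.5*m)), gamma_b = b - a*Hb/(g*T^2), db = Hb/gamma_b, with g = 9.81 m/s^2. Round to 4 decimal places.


a = 43.8 * (1 - exp(-19 * m))
exp(-19 * 0.039) = exp(-0.7410) = 0.476637
a = 43.8 * (1 - 0.476637) = 22.923298
b = 1.56 / (1 + exp(-19.5 * m))
exp(-19.5 * 0.039) = exp(-0.7605) = 0.467433
b = 1.56 / (1 + 0.467433) = 1.063081
Hb / (g * T^2) = 0.88 / (9.81 * 11.9^2) = 0.88 / 1389.1941 = 0.00063346
gamma_b = b - a * Hb/(g*T^2) = 1.063081 - 22.923298 * 0.00063346 = 1.048560
db = Hb / gamma_b = 0.88 / 1.048560
db = 0.8392 m

0.8392


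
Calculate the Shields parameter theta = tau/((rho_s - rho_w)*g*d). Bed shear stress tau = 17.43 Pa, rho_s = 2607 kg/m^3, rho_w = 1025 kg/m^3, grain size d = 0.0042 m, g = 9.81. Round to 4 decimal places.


theta = tau / ((rho_s - rho_w) * g * d)
rho_s - rho_w = 2607 - 1025 = 1582
Denominator = 1582 * 9.81 * 0.0042 = 65.181564
theta = 17.43 / 65.181564
theta = 0.2674

0.2674


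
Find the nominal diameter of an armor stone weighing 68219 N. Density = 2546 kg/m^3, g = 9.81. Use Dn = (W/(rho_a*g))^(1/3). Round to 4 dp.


V = W / (rho_a * g)
V = 68219 / (2546 * 9.81)
V = 68219 / 24976.26
V = 2.731354 m^3
Dn = V^(1/3) = 2.731354^(1/3)
Dn = 1.3978 m

1.3978


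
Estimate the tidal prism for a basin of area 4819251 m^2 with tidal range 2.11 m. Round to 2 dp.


Tidal prism = Area * Tidal range
P = 4819251 * 2.11
P = 10168619.61 m^3

10168619.61


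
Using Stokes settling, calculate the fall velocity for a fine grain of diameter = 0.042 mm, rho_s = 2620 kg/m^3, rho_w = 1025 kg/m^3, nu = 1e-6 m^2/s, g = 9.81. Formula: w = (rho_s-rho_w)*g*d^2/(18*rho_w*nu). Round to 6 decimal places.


w = (rho_s - rho_w) * g * d^2 / (18 * rho_w * nu)
d = 0.042 mm = 0.000042 m
rho_s - rho_w = 2620 - 1025 = 1595
Numerator = 1595 * 9.81 * (0.000042)^2 = 0.000027601220
Denominator = 18 * 1025 * 1e-6 = 0.018450
w = 0.001496 m/s

0.001496
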